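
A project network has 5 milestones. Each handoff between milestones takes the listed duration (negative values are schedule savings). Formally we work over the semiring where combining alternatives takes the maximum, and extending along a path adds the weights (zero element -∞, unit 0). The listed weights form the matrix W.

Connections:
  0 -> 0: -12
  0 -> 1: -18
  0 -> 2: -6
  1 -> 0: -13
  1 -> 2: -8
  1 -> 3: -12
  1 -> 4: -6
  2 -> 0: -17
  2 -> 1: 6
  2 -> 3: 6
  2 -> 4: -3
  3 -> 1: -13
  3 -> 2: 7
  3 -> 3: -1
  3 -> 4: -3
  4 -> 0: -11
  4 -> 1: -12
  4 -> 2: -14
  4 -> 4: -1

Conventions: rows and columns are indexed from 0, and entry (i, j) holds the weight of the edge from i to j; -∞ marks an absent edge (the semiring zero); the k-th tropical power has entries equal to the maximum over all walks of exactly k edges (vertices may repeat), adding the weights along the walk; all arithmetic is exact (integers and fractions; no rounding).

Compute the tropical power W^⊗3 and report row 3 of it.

W^⊗2:
  [-23, 0, -18, 0, -9]
  [-17, -2, -5, -2, -7]
  [-7, -7, 13, 5, 3]
  [-10, 13, 6, 13, 4]
  [-12, -8, -15, -8, -2]
W^⊗3:
  [-13, -12, 7, -1, -3]
  [-15, 1, 5, 1, -5]
  [-4, 19, 12, 19, 10]
  [0, 12, 20, 12, 10]
  [-13, -9, -1, -9, -3]
Answer: row 3 of W^⊗3 = [0, 12, 20, 12, 10]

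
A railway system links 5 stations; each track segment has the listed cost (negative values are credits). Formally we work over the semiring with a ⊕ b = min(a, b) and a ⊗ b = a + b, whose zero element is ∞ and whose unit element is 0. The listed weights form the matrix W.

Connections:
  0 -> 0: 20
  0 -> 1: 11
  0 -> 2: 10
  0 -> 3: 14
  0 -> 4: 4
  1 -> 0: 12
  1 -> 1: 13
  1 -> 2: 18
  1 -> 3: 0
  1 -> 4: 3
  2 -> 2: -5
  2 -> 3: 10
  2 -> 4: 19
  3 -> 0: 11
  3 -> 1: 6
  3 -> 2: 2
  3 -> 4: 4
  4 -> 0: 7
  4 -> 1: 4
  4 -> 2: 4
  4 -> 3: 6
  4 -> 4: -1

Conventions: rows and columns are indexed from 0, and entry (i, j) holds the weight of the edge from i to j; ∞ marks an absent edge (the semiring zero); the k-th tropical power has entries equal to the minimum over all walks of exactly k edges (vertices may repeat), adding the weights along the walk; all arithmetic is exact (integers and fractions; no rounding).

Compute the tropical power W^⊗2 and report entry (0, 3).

W^⊗2:
  [11, 8, 5, 10, 3]
  [10, 6, 2, 9, 2]
  [21, 16, -10, 5, 14]
  [11, 8, -3, 6, 3]
  [6, 3, -1, 4, -2]
Key observation: the optimum is the walk 0->4->3, with weight 4 + 6 = 10.
Optimal value attained by: walk 0->4->3.
Answer: (W^⊗2)[0][3] = 10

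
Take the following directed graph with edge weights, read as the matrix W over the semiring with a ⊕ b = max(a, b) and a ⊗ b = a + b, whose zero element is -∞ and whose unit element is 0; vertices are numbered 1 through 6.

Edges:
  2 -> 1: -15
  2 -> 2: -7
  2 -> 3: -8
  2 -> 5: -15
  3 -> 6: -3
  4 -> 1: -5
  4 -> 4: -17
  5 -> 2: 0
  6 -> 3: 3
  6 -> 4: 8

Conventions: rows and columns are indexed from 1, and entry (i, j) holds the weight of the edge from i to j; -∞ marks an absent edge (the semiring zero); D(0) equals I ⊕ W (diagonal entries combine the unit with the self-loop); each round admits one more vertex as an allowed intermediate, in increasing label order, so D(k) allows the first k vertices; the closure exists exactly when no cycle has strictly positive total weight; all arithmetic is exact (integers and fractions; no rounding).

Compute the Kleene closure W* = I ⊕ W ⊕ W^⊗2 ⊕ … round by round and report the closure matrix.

D(0):
  [0, -∞, -∞, -∞, -∞, -∞]
  [-15, 0, -8, -∞, -15, -∞]
  [-∞, -∞, 0, -∞, -∞, -3]
  [-5, -∞, -∞, 0, -∞, -∞]
  [-∞, 0, -∞, -∞, 0, -∞]
  [-∞, -∞, 3, 8, -∞, 0]
D(1):
  [0, -∞, -∞, -∞, -∞, -∞]
  [-15, 0, -8, -∞, -15, -∞]
  [-∞, -∞, 0, -∞, -∞, -3]
  [-5, -∞, -∞, 0, -∞, -∞]
  [-∞, 0, -∞, -∞, 0, -∞]
  [-∞, -∞, 3, 8, -∞, 0]
D(2):
  [0, -∞, -∞, -∞, -∞, -∞]
  [-15, 0, -8, -∞, -15, -∞]
  [-∞, -∞, 0, -∞, -∞, -3]
  [-5, -∞, -∞, 0, -∞, -∞]
  [-15, 0, -8, -∞, 0, -∞]
  [-∞, -∞, 3, 8, -∞, 0]
D(3):
  [0, -∞, -∞, -∞, -∞, -∞]
  [-15, 0, -8, -∞, -15, -11]
  [-∞, -∞, 0, -∞, -∞, -3]
  [-5, -∞, -∞, 0, -∞, -∞]
  [-15, 0, -8, -∞, 0, -11]
  [-∞, -∞, 3, 8, -∞, 0]
D(4):
  [0, -∞, -∞, -∞, -∞, -∞]
  [-15, 0, -8, -∞, -15, -11]
  [-∞, -∞, 0, -∞, -∞, -3]
  [-5, -∞, -∞, 0, -∞, -∞]
  [-15, 0, -8, -∞, 0, -11]
  [3, -∞, 3, 8, -∞, 0]
D(5):
  [0, -∞, -∞, -∞, -∞, -∞]
  [-15, 0, -8, -∞, -15, -11]
  [-∞, -∞, 0, -∞, -∞, -3]
  [-5, -∞, -∞, 0, -∞, -∞]
  [-15, 0, -8, -∞, 0, -11]
  [3, -∞, 3, 8, -∞, 0]
D(6):
  [0, -∞, -∞, -∞, -∞, -∞]
  [-8, 0, -8, -3, -15, -11]
  [0, -∞, 0, 5, -∞, -3]
  [-5, -∞, -∞, 0, -∞, -∞]
  [-8, 0, -8, -3, 0, -11]
  [3, -∞, 3, 8, -∞, 0]
Answer: W* = [[0, -∞, -∞, -∞, -∞, -∞], [-8, 0, -8, -3, -15, -11], [0, -∞, 0, 5, -∞, -3], [-5, -∞, -∞, 0, -∞, -∞], [-8, 0, -8, -3, 0, -11], [3, -∞, 3, 8, -∞, 0]]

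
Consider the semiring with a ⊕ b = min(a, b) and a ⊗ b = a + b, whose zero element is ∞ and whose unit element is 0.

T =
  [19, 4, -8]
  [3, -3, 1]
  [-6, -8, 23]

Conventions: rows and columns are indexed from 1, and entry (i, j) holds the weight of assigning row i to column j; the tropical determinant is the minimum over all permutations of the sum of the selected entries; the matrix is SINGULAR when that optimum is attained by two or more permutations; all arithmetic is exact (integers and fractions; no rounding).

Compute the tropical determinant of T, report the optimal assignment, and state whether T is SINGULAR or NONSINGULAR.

σ = (1, 2, 3): 19 + (-3) + 23 = 39
σ = (1, 3, 2): 19 + 1 + (-8) = 12
σ = (2, 1, 3): 4 + 3 + 23 = 30
σ = (2, 3, 1): 4 + 1 + (-6) = -1
σ = (3, 1, 2): (-8) + 3 + (-8) = -13
σ = (3, 2, 1): (-8) + (-3) + (-6) = -17
Optimal value attained by: σ = (3, 2, 1).
Answer: det⊕(T) = -17; verdict: NONSINGULAR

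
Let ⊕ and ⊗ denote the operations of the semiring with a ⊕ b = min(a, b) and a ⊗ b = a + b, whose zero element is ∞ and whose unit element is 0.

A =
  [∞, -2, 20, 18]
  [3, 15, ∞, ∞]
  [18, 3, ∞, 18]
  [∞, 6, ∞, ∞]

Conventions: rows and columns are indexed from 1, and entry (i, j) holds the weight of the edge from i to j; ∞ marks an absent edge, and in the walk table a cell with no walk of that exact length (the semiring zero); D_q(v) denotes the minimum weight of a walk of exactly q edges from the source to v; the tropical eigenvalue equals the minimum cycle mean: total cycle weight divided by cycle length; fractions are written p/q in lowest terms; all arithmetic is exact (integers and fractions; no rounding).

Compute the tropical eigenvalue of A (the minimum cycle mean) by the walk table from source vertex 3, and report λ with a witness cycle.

q=0: [∞, ∞, 0, ∞]
q=1: [18, 3, ∞, 18]
q=2: [6, 16, 38, 36]
q=3: [19, 4, 26, 24]
q=4: [7, 17, 39, 37]
Optimal cycle mean attained by: cycle 1->2->1, total (-2) + 3, length 2.
Answer: λ = 1/2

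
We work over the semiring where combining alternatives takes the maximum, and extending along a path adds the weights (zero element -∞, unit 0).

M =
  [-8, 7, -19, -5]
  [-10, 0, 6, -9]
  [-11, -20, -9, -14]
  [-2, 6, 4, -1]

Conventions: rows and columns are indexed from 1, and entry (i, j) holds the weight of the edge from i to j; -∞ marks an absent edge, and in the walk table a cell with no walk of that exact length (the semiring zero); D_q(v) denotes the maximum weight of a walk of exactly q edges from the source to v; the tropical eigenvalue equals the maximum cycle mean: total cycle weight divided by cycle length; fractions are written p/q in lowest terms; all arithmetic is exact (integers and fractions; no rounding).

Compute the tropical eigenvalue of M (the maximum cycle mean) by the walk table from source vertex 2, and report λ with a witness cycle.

q=0: [-∞, 0, -∞, -∞]
q=1: [-10, 0, 6, -9]
q=2: [-5, 0, 6, -8]
q=3: [-5, 2, 6, -8]
q=4: [-5, 2, 8, -7]
Optimal cycle mean attained by: cycle 1->2->3->1, total 7 + 6 + (-11), length 3.
Answer: λ = 2/3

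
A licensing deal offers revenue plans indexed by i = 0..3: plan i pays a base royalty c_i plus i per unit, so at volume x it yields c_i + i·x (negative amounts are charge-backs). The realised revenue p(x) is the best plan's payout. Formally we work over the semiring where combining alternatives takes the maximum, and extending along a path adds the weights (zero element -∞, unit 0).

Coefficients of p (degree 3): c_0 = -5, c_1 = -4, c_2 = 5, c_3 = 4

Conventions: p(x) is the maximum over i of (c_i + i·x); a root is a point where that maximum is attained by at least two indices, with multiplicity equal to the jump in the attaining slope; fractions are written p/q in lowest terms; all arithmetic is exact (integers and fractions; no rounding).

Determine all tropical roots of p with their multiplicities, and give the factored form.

hull edge (i=0, c=-5) to (i=2, c=5): slope 5, span 2
hull edge (i=2, c=5) to (i=3, c=4): slope -1, span 1
Factored form: p(x) = 4 ⊗ (x ⊕ (-5)) ⊗ (x ⊕ (-5)) ⊗ (x ⊕ 1)
Answer: roots = -5 (mult 2), 1 (mult 1)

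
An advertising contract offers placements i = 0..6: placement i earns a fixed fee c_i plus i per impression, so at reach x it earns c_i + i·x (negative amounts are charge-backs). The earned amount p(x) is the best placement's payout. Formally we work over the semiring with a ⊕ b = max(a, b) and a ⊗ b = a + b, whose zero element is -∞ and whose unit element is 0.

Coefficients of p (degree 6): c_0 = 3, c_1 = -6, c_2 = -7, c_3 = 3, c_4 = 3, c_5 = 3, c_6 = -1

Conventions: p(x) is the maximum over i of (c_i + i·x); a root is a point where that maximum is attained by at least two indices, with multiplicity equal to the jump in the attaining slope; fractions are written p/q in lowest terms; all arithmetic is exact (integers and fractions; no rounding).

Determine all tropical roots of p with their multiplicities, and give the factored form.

hull edge (i=0, c=3) to (i=5, c=3): slope 0, span 5
hull edge (i=5, c=3) to (i=6, c=-1): slope -4, span 1
Factored form: p(x) = -1 ⊗ (x ⊕ 0) ⊗ (x ⊕ 0) ⊗ (x ⊕ 0) ⊗ (x ⊕ 0) ⊗ (x ⊕ 0) ⊗ (x ⊕ 4)
Answer: roots = 0 (mult 5), 4 (mult 1)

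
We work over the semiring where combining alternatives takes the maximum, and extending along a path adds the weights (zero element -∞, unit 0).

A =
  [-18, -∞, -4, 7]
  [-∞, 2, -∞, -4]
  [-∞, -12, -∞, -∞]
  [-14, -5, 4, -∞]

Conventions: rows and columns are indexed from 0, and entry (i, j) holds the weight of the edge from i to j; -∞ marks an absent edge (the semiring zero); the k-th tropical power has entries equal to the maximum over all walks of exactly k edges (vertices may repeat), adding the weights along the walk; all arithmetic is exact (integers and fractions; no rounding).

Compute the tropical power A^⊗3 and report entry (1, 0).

A^⊗2:
  [-7, 2, 11, -11]
  [-18, 4, 0, -2]
  [-∞, -10, -∞, -16]
  [-32, -3, -18, -7]
A^⊗3:
  [-25, 4, -7, 0]
  [-16, 6, 2, 0]
  [-30, -8, -12, -14]
  [-21, -1, -3, -7]
Key observation: the optimum is the walk 1->1->3->0, with weight 2 + (-4) + (-14) = -16.
Optimal value attained by: walk 1->1->3->0.
Answer: (A^⊗3)[1][0] = -16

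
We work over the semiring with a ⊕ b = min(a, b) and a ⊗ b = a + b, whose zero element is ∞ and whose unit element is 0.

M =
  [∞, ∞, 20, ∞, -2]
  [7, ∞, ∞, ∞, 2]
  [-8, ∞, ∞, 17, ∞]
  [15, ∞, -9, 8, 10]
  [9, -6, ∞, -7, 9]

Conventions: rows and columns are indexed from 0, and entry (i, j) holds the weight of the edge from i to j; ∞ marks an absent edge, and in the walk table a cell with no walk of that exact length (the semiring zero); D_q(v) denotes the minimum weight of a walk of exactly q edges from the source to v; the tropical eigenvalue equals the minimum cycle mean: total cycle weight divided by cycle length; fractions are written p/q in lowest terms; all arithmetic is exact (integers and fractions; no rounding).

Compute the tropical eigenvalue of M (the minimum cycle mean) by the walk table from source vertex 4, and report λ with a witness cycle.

q=0: [∞, ∞, ∞, ∞, 0]
q=1: [9, -6, ∞, -7, 9]
q=2: [1, 3, -16, 1, -4]
q=3: [-24, -10, -8, -11, -1]
q=4: [-16, -7, -20, -8, -26]
q=5: [-28, -32, -17, -33, -18]
Optimal cycle mean attained by: cycle 0->4->3->2->0, total (-2) + (-7) + (-9) + (-8), length 4.
Answer: λ = -13/2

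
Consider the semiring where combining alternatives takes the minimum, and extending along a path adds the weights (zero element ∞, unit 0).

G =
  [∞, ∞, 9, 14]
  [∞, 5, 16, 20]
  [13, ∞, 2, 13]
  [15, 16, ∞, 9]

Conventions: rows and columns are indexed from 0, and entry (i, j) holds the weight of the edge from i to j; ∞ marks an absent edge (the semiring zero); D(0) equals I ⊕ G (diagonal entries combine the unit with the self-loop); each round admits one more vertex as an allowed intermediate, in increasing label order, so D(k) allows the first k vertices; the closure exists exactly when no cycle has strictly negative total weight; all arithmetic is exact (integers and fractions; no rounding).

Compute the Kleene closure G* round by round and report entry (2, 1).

D(0):
  [0, ∞, 9, 14]
  [∞, 0, 16, 20]
  [13, ∞, 0, 13]
  [15, 16, ∞, 0]
D(1):
  [0, ∞, 9, 14]
  [∞, 0, 16, 20]
  [13, ∞, 0, 13]
  [15, 16, 24, 0]
D(2):
  [0, ∞, 9, 14]
  [∞, 0, 16, 20]
  [13, ∞, 0, 13]
  [15, 16, 24, 0]
D(3):
  [0, ∞, 9, 14]
  [29, 0, 16, 20]
  [13, ∞, 0, 13]
  [15, 16, 24, 0]
D(4):
  [0, 30, 9, 14]
  [29, 0, 16, 20]
  [13, 29, 0, 13]
  [15, 16, 24, 0]
Answer: G*[2][1] = 29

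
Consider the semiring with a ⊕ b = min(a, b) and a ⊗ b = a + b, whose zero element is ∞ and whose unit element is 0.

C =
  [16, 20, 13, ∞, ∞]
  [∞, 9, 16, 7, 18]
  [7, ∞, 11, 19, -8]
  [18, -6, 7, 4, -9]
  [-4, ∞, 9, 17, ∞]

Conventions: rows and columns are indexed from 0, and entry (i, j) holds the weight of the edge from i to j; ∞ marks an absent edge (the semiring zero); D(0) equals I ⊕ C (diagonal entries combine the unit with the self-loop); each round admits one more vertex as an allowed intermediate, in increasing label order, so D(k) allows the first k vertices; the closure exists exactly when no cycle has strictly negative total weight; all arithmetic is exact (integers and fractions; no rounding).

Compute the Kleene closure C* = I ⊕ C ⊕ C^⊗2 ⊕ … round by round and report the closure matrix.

D(0):
  [0, 20, 13, ∞, ∞]
  [∞, 0, 16, 7, 18]
  [7, ∞, 0, 19, -8]
  [18, -6, 7, 0, -9]
  [-4, ∞, 9, 17, 0]
D(1):
  [0, 20, 13, ∞, ∞]
  [∞, 0, 16, 7, 18]
  [7, 27, 0, 19, -8]
  [18, -6, 7, 0, -9]
  [-4, 16, 9, 17, 0]
D(2):
  [0, 20, 13, 27, 38]
  [∞, 0, 16, 7, 18]
  [7, 27, 0, 19, -8]
  [18, -6, 7, 0, -9]
  [-4, 16, 9, 17, 0]
D(3):
  [0, 20, 13, 27, 5]
  [23, 0, 16, 7, 8]
  [7, 27, 0, 19, -8]
  [14, -6, 7, 0, -9]
  [-4, 16, 9, 17, 0]
D(4):
  [0, 20, 13, 27, 5]
  [21, 0, 14, 7, -2]
  [7, 13, 0, 19, -8]
  [14, -6, 7, 0, -9]
  [-4, 11, 9, 17, 0]
D(5):
  [0, 16, 13, 22, 5]
  [-6, 0, 7, 7, -2]
  [-12, 3, 0, 9, -8]
  [-13, -6, 0, 0, -9]
  [-4, 11, 9, 17, 0]
Answer: C* = [[0, 16, 13, 22, 5], [-6, 0, 7, 7, -2], [-12, 3, 0, 9, -8], [-13, -6, 0, 0, -9], [-4, 11, 9, 17, 0]]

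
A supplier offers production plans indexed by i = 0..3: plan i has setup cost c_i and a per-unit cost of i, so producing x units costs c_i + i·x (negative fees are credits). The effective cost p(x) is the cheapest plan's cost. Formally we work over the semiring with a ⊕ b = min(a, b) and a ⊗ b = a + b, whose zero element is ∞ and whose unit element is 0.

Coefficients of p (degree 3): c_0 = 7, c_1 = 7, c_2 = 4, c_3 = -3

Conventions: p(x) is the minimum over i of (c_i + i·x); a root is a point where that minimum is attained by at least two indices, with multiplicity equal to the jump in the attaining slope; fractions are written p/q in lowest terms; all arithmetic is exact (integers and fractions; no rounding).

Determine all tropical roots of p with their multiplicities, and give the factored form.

hull edge (i=0, c=7) to (i=3, c=-3): slope -10/3, span 3
Factored form: p(x) = -3 ⊗ (x ⊕ 10/3) ⊗ (x ⊕ 10/3) ⊗ (x ⊕ 10/3)
Answer: roots = 10/3 (mult 3)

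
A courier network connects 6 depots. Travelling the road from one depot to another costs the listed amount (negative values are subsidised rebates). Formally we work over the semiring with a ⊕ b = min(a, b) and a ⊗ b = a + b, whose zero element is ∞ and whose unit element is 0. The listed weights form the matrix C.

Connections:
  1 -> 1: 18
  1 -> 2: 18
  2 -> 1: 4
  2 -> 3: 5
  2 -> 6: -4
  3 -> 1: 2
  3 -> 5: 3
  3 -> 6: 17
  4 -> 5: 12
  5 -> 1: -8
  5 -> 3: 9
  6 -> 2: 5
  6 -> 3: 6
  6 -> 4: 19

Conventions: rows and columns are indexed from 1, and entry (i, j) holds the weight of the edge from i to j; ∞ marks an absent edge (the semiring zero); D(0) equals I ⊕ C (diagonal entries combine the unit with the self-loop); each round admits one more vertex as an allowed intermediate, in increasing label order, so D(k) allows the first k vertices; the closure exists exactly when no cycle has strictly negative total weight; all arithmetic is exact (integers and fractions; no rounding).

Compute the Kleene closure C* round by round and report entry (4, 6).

D(0):
  [0, 18, ∞, ∞, ∞, ∞]
  [4, 0, 5, ∞, ∞, -4]
  [2, ∞, 0, ∞, 3, 17]
  [∞, ∞, ∞, 0, 12, ∞]
  [-8, ∞, 9, ∞, 0, ∞]
  [∞, 5, 6, 19, ∞, 0]
D(1):
  [0, 18, ∞, ∞, ∞, ∞]
  [4, 0, 5, ∞, ∞, -4]
  [2, 20, 0, ∞, 3, 17]
  [∞, ∞, ∞, 0, 12, ∞]
  [-8, 10, 9, ∞, 0, ∞]
  [∞, 5, 6, 19, ∞, 0]
D(2):
  [0, 18, 23, ∞, ∞, 14]
  [4, 0, 5, ∞, ∞, -4]
  [2, 20, 0, ∞, 3, 16]
  [∞, ∞, ∞, 0, 12, ∞]
  [-8, 10, 9, ∞, 0, 6]
  [9, 5, 6, 19, ∞, 0]
D(3):
  [0, 18, 23, ∞, 26, 14]
  [4, 0, 5, ∞, 8, -4]
  [2, 20, 0, ∞, 3, 16]
  [∞, ∞, ∞, 0, 12, ∞]
  [-8, 10, 9, ∞, 0, 6]
  [8, 5, 6, 19, 9, 0]
D(4):
  [0, 18, 23, ∞, 26, 14]
  [4, 0, 5, ∞, 8, -4]
  [2, 20, 0, ∞, 3, 16]
  [∞, ∞, ∞, 0, 12, ∞]
  [-8, 10, 9, ∞, 0, 6]
  [8, 5, 6, 19, 9, 0]
D(5):
  [0, 18, 23, ∞, 26, 14]
  [0, 0, 5, ∞, 8, -4]
  [-5, 13, 0, ∞, 3, 9]
  [4, 22, 21, 0, 12, 18]
  [-8, 10, 9, ∞, 0, 6]
  [1, 5, 6, 19, 9, 0]
D(6):
  [0, 18, 20, 33, 23, 14]
  [-3, 0, 2, 15, 5, -4]
  [-5, 13, 0, 28, 3, 9]
  [4, 22, 21, 0, 12, 18]
  [-8, 10, 9, 25, 0, 6]
  [1, 5, 6, 19, 9, 0]
Answer: C*[4][6] = 18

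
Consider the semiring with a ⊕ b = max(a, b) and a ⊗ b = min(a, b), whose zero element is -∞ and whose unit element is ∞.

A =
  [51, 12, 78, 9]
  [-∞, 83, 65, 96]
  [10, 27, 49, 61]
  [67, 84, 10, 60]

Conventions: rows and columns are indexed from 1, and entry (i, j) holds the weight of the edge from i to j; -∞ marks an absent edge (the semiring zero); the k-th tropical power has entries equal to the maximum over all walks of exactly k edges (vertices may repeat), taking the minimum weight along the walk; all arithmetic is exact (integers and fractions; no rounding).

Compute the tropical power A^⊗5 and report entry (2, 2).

A^⊗2:
  [51, 27, 51, 61]
  [67, 84, 65, 83]
  [61, 61, 49, 60]
  [60, 83, 67, 84]
A^⊗3:
  [61, 61, 51, 60]
  [67, 83, 67, 84]
  [60, 61, 61, 61]
  [67, 84, 65, 83]
A^⊗4:
  [60, 61, 61, 61]
  [67, 84, 67, 83]
  [61, 61, 61, 61]
  [67, 83, 67, 84]
A^⊗5:
  [61, 61, 61, 61]
  [67, 83, 67, 84]
  [61, 61, 61, 61]
  [67, 84, 67, 83]
Key observation: the optimum is the walk 2->2->4->2->4->2, with weight 83 min 96 min 84 min 96 min 84 = 83.
Optimal value attained by: walk 2->2->4->2->4->2.
Answer: (A^⊗5)[2][2] = 83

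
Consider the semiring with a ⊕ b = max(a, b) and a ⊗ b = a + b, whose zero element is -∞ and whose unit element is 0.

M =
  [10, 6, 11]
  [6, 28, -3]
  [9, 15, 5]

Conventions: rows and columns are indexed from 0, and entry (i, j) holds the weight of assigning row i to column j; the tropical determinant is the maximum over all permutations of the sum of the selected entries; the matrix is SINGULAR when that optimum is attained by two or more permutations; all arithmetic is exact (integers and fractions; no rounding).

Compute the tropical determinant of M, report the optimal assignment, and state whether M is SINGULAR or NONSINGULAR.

σ = (0, 1, 2): 10 + 28 + 5 = 43
σ = (0, 2, 1): 10 + (-3) + 15 = 22
σ = (1, 0, 2): 6 + 6 + 5 = 17
σ = (1, 2, 0): 6 + (-3) + 9 = 12
σ = (2, 0, 1): 11 + 6 + 15 = 32
σ = (2, 1, 0): 11 + 28 + 9 = 48
Optimal value attained by: σ = (2, 1, 0).
Answer: det⊕(M) = 48; verdict: NONSINGULAR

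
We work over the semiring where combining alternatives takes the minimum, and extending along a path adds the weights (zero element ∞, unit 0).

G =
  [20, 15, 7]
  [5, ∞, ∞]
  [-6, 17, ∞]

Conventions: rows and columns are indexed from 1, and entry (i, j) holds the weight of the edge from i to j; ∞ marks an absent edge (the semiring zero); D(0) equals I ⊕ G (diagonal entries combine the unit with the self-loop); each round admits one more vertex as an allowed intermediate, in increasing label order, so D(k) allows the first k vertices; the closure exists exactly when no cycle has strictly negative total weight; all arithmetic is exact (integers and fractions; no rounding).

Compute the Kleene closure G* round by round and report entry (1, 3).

D(0):
  [0, 15, 7]
  [5, 0, ∞]
  [-6, 17, 0]
D(1):
  [0, 15, 7]
  [5, 0, 12]
  [-6, 9, 0]
D(2):
  [0, 15, 7]
  [5, 0, 12]
  [-6, 9, 0]
D(3):
  [0, 15, 7]
  [5, 0, 12]
  [-6, 9, 0]
Answer: G*[1][3] = 7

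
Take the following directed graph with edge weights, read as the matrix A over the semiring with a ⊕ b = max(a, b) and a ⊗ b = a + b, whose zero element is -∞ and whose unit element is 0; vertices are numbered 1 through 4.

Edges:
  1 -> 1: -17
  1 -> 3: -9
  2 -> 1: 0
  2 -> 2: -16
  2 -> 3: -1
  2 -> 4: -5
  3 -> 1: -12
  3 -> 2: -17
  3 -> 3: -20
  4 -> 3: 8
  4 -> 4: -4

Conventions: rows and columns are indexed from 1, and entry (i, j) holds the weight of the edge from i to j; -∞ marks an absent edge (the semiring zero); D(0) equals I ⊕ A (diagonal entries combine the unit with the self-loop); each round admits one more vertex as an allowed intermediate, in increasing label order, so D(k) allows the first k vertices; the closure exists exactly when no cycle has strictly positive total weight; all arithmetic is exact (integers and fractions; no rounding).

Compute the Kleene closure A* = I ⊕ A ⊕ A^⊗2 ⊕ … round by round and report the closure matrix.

D(0):
  [0, -∞, -9, -∞]
  [0, 0, -1, -5]
  [-12, -17, 0, -∞]
  [-∞, -∞, 8, 0]
D(1):
  [0, -∞, -9, -∞]
  [0, 0, -1, -5]
  [-12, -17, 0, -∞]
  [-∞, -∞, 8, 0]
D(2):
  [0, -∞, -9, -∞]
  [0, 0, -1, -5]
  [-12, -17, 0, -22]
  [-∞, -∞, 8, 0]
D(3):
  [0, -26, -9, -31]
  [0, 0, -1, -5]
  [-12, -17, 0, -22]
  [-4, -9, 8, 0]
D(4):
  [0, -26, -9, -31]
  [0, 0, 3, -5]
  [-12, -17, 0, -22]
  [-4, -9, 8, 0]
Answer: A* = [[0, -26, -9, -31], [0, 0, 3, -5], [-12, -17, 0, -22], [-4, -9, 8, 0]]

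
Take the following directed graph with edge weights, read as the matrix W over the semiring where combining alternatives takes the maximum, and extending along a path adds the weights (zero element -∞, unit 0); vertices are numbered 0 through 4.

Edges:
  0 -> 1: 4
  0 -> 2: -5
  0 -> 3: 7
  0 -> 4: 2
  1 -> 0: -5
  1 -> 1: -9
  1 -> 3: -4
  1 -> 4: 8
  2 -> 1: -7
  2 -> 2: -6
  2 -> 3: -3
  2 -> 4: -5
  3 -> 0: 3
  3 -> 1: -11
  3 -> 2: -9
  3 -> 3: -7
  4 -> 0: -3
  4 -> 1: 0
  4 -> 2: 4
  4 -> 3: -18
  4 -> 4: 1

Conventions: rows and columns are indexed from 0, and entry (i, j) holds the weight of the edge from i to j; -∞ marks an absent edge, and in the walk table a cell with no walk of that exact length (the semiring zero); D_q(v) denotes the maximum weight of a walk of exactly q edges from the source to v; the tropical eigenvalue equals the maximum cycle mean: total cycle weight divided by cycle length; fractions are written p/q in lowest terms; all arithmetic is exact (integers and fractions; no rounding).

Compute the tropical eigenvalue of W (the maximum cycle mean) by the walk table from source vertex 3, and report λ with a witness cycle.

q=0: [-∞, -∞, -∞, 0, -∞]
q=1: [3, -11, -9, -7, -∞]
q=2: [-4, 7, -2, 10, 5]
q=3: [13, 5, 9, 3, 15]
q=4: [12, 17, 19, 20, 16]
q=5: [23, 16, 20, 19, 25]
Optimal cycle mean attained by: cycle 0->3->0, total 7 + 3, length 2.
Answer: λ = 5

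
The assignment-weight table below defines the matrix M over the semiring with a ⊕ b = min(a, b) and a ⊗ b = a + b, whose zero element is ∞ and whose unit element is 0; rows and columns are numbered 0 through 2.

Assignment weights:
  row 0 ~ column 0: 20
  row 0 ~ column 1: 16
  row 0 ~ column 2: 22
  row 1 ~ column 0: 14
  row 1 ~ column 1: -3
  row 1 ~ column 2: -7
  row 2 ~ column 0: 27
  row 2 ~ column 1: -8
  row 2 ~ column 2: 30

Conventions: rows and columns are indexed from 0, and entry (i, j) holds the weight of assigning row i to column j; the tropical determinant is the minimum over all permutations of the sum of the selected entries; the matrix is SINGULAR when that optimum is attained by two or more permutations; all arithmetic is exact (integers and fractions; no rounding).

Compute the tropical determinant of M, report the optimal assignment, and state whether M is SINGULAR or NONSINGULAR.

σ = (0, 1, 2): 20 + (-3) + 30 = 47
σ = (0, 2, 1): 20 + (-7) + (-8) = 5
σ = (1, 0, 2): 16 + 14 + 30 = 60
σ = (1, 2, 0): 16 + (-7) + 27 = 36
σ = (2, 0, 1): 22 + 14 + (-8) = 28
σ = (2, 1, 0): 22 + (-3) + 27 = 46
Optimal value attained by: σ = (0, 2, 1).
Answer: det⊕(M) = 5; verdict: NONSINGULAR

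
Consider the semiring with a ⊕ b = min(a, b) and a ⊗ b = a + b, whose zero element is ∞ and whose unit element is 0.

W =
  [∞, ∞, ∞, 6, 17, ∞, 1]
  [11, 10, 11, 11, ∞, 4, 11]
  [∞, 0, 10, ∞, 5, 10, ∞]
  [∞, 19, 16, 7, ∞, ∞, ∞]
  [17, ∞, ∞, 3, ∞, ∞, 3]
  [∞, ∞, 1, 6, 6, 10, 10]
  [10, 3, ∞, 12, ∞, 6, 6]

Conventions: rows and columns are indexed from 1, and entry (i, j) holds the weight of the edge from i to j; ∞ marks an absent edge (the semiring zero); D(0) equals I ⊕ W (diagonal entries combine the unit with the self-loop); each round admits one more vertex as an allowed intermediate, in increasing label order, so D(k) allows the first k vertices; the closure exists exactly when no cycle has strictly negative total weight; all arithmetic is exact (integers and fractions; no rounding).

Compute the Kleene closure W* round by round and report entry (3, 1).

D(0):
  [0, ∞, ∞, 6, 17, ∞, 1]
  [11, 0, 11, 11, ∞, 4, 11]
  [∞, 0, 0, ∞, 5, 10, ∞]
  [∞, 19, 16, 0, ∞, ∞, ∞]
  [17, ∞, ∞, 3, 0, ∞, 3]
  [∞, ∞, 1, 6, 6, 0, 10]
  [10, 3, ∞, 12, ∞, 6, 0]
D(1):
  [0, ∞, ∞, 6, 17, ∞, 1]
  [11, 0, 11, 11, 28, 4, 11]
  [∞, 0, 0, ∞, 5, 10, ∞]
  [∞, 19, 16, 0, ∞, ∞, ∞]
  [17, ∞, ∞, 3, 0, ∞, 3]
  [∞, ∞, 1, 6, 6, 0, 10]
  [10, 3, ∞, 12, 27, 6, 0]
D(2):
  [0, ∞, ∞, 6, 17, ∞, 1]
  [11, 0, 11, 11, 28, 4, 11]
  [11, 0, 0, 11, 5, 4, 11]
  [30, 19, 16, 0, 47, 23, 30]
  [17, ∞, ∞, 3, 0, ∞, 3]
  [∞, ∞, 1, 6, 6, 0, 10]
  [10, 3, 14, 12, 27, 6, 0]
D(3):
  [0, ∞, ∞, 6, 17, ∞, 1]
  [11, 0, 11, 11, 16, 4, 11]
  [11, 0, 0, 11, 5, 4, 11]
  [27, 16, 16, 0, 21, 20, 27]
  [17, ∞, ∞, 3, 0, ∞, 3]
  [12, 1, 1, 6, 6, 0, 10]
  [10, 3, 14, 12, 19, 6, 0]
D(4):
  [0, 22, 22, 6, 17, 26, 1]
  [11, 0, 11, 11, 16, 4, 11]
  [11, 0, 0, 11, 5, 4, 11]
  [27, 16, 16, 0, 21, 20, 27]
  [17, 19, 19, 3, 0, 23, 3]
  [12, 1, 1, 6, 6, 0, 10]
  [10, 3, 14, 12, 19, 6, 0]
D(5):
  [0, 22, 22, 6, 17, 26, 1]
  [11, 0, 11, 11, 16, 4, 11]
  [11, 0, 0, 8, 5, 4, 8]
  [27, 16, 16, 0, 21, 20, 24]
  [17, 19, 19, 3, 0, 23, 3]
  [12, 1, 1, 6, 6, 0, 9]
  [10, 3, 14, 12, 19, 6, 0]
D(6):
  [0, 22, 22, 6, 17, 26, 1]
  [11, 0, 5, 10, 10, 4, 11]
  [11, 0, 0, 8, 5, 4, 8]
  [27, 16, 16, 0, 21, 20, 24]
  [17, 19, 19, 3, 0, 23, 3]
  [12, 1, 1, 6, 6, 0, 9]
  [10, 3, 7, 12, 12, 6, 0]
D(7):
  [0, 4, 8, 6, 13, 7, 1]
  [11, 0, 5, 10, 10, 4, 11]
  [11, 0, 0, 8, 5, 4, 8]
  [27, 16, 16, 0, 21, 20, 24]
  [13, 6, 10, 3, 0, 9, 3]
  [12, 1, 1, 6, 6, 0, 9]
  [10, 3, 7, 12, 12, 6, 0]
Answer: W*[3][1] = 11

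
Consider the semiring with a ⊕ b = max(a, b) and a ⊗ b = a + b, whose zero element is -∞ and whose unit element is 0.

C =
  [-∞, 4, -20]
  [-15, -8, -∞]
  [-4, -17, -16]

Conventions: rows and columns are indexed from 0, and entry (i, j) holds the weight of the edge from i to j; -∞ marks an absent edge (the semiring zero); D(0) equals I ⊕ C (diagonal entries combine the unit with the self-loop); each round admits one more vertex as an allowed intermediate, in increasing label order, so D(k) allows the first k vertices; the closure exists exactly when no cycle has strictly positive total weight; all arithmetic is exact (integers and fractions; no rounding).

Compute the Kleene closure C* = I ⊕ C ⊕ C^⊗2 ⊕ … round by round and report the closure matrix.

D(0):
  [0, 4, -20]
  [-15, 0, -∞]
  [-4, -17, 0]
D(1):
  [0, 4, -20]
  [-15, 0, -35]
  [-4, 0, 0]
D(2):
  [0, 4, -20]
  [-15, 0, -35]
  [-4, 0, 0]
D(3):
  [0, 4, -20]
  [-15, 0, -35]
  [-4, 0, 0]
Answer: C* = [[0, 4, -20], [-15, 0, -35], [-4, 0, 0]]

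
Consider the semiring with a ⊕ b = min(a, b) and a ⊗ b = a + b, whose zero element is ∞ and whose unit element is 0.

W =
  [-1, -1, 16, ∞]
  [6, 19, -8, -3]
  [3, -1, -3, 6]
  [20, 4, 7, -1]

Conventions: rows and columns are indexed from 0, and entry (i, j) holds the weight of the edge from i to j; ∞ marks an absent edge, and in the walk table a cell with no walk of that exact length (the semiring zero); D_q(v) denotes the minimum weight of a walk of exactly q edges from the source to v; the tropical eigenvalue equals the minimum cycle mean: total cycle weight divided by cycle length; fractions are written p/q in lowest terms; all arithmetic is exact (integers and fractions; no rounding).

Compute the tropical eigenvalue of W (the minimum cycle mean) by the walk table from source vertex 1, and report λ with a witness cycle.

q=0: [∞, 0, ∞, ∞]
q=1: [6, 19, -8, -3]
q=2: [-5, -9, -11, -4]
q=3: [-8, -12, -17, -12]
q=4: [-14, -18, -20, -15]
Optimal cycle mean attained by: cycle 1->2->1, total (-8) + (-1), length 2.
Answer: λ = -9/2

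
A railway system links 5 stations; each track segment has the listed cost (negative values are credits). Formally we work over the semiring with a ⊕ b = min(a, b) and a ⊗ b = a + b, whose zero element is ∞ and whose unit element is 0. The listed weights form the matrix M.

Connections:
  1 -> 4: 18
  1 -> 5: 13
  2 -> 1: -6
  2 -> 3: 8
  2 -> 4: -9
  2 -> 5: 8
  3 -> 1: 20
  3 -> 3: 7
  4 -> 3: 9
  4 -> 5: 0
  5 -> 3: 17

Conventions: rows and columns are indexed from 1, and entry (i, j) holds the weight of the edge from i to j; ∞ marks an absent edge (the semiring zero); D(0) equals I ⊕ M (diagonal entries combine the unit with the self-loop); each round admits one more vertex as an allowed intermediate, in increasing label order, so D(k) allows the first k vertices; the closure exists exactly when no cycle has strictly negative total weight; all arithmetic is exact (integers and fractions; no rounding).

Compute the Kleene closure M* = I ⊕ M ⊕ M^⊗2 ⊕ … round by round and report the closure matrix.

D(0):
  [0, ∞, ∞, 18, 13]
  [-6, 0, 8, -9, 8]
  [20, ∞, 0, ∞, ∞]
  [∞, ∞, 9, 0, 0]
  [∞, ∞, 17, ∞, 0]
D(1):
  [0, ∞, ∞, 18, 13]
  [-6, 0, 8, -9, 7]
  [20, ∞, 0, 38, 33]
  [∞, ∞, 9, 0, 0]
  [∞, ∞, 17, ∞, 0]
D(2):
  [0, ∞, ∞, 18, 13]
  [-6, 0, 8, -9, 7]
  [20, ∞, 0, 38, 33]
  [∞, ∞, 9, 0, 0]
  [∞, ∞, 17, ∞, 0]
D(3):
  [0, ∞, ∞, 18, 13]
  [-6, 0, 8, -9, 7]
  [20, ∞, 0, 38, 33]
  [29, ∞, 9, 0, 0]
  [37, ∞, 17, 55, 0]
D(4):
  [0, ∞, 27, 18, 13]
  [-6, 0, 0, -9, -9]
  [20, ∞, 0, 38, 33]
  [29, ∞, 9, 0, 0]
  [37, ∞, 17, 55, 0]
D(5):
  [0, ∞, 27, 18, 13]
  [-6, 0, 0, -9, -9]
  [20, ∞, 0, 38, 33]
  [29, ∞, 9, 0, 0]
  [37, ∞, 17, 55, 0]
Answer: M* = [[0, ∞, 27, 18, 13], [-6, 0, 0, -9, -9], [20, ∞, 0, 38, 33], [29, ∞, 9, 0, 0], [37, ∞, 17, 55, 0]]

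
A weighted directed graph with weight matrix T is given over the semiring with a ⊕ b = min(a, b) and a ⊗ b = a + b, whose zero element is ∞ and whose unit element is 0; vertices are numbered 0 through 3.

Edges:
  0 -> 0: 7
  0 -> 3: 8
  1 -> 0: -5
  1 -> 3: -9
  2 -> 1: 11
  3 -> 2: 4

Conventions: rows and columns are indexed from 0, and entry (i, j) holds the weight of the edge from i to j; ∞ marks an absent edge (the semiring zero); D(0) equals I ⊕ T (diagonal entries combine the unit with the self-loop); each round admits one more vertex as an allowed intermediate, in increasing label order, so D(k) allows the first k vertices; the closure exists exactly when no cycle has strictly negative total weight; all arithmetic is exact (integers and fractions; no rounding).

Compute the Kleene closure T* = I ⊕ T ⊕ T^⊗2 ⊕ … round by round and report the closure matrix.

D(0):
  [0, ∞, ∞, 8]
  [-5, 0, ∞, -9]
  [∞, 11, 0, ∞]
  [∞, ∞, 4, 0]
D(1):
  [0, ∞, ∞, 8]
  [-5, 0, ∞, -9]
  [∞, 11, 0, ∞]
  [∞, ∞, 4, 0]
D(2):
  [0, ∞, ∞, 8]
  [-5, 0, ∞, -9]
  [6, 11, 0, 2]
  [∞, ∞, 4, 0]
D(3):
  [0, ∞, ∞, 8]
  [-5, 0, ∞, -9]
  [6, 11, 0, 2]
  [10, 15, 4, 0]
D(4):
  [0, 23, 12, 8]
  [-5, 0, -5, -9]
  [6, 11, 0, 2]
  [10, 15, 4, 0]
Answer: T* = [[0, 23, 12, 8], [-5, 0, -5, -9], [6, 11, 0, 2], [10, 15, 4, 0]]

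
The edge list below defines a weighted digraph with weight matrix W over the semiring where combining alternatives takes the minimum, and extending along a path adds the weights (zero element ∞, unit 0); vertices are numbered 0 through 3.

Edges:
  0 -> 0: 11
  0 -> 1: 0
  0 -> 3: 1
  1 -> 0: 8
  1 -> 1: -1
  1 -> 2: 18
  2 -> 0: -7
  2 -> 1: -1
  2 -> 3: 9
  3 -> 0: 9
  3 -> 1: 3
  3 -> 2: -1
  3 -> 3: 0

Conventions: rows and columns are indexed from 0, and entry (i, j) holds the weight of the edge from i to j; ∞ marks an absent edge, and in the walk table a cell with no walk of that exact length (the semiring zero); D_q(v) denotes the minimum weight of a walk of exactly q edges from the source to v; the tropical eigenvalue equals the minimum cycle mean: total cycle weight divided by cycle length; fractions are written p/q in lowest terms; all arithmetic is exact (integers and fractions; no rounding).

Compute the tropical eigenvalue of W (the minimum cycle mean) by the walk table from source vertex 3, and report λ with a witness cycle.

q=0: [∞, ∞, ∞, 0]
q=1: [9, 3, -1, 0]
q=2: [-8, -2, -1, 0]
q=3: [-8, -8, -1, -7]
q=4: [-8, -9, -8, -7]
Optimal cycle mean attained by: cycle 0->3->2->0, total 1 + (-1) + (-7), length 3.
Answer: λ = -7/3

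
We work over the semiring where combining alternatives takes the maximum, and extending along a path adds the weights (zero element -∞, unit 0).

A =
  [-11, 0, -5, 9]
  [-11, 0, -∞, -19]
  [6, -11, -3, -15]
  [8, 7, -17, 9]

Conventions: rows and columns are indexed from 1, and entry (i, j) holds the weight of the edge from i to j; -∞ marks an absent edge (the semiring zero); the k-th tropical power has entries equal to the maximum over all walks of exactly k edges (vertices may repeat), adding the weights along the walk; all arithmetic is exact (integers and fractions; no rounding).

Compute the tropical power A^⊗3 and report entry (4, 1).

A^⊗2:
  [17, 16, -8, 18]
  [-11, 0, -16, -2]
  [3, 6, 1, 15]
  [17, 16, 3, 18]
A^⊗3:
  [26, 25, 12, 27]
  [6, 5, -16, 7]
  [23, 22, -2, 24]
  [26, 25, 12, 27]
Key observation: the optimum is the walk 4->4->4->1, with weight 9 + 9 + 8 = 26.
Optimal value attained by: walk 4->4->4->1.
Answer: (A^⊗3)[4][1] = 26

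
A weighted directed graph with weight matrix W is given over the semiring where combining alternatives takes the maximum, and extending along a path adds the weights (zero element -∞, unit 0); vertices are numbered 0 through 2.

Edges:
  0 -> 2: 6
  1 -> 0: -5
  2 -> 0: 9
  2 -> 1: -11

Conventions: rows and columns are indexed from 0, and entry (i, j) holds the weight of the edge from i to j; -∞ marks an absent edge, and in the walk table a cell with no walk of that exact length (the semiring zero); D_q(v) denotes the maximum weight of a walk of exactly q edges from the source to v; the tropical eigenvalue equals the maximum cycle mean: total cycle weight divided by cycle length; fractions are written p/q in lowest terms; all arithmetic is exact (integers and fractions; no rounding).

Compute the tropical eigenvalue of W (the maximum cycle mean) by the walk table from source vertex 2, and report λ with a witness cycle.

q=0: [-∞, -∞, 0]
q=1: [9, -11, -∞]
q=2: [-16, -∞, 15]
q=3: [24, 4, -10]
Optimal cycle mean attained by: cycle 0->2->0, total 6 + 9, length 2.
Answer: λ = 15/2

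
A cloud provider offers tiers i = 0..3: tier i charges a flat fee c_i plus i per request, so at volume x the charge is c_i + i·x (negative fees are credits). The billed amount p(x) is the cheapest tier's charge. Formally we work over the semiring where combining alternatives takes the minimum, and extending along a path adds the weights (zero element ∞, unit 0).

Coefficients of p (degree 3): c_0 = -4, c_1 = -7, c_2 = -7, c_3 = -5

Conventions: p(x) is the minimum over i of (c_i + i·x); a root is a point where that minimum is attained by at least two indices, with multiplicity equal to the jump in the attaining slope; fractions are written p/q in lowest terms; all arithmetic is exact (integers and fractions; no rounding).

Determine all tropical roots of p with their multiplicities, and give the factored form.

hull edge (i=0, c=-4) to (i=1, c=-7): slope -3, span 1
hull edge (i=1, c=-7) to (i=2, c=-7): slope 0, span 1
hull edge (i=2, c=-7) to (i=3, c=-5): slope 2, span 1
Factored form: p(x) = -5 ⊗ (x ⊕ (-2)) ⊗ (x ⊕ 0) ⊗ (x ⊕ 3)
Answer: roots = -2 (mult 1), 0 (mult 1), 3 (mult 1)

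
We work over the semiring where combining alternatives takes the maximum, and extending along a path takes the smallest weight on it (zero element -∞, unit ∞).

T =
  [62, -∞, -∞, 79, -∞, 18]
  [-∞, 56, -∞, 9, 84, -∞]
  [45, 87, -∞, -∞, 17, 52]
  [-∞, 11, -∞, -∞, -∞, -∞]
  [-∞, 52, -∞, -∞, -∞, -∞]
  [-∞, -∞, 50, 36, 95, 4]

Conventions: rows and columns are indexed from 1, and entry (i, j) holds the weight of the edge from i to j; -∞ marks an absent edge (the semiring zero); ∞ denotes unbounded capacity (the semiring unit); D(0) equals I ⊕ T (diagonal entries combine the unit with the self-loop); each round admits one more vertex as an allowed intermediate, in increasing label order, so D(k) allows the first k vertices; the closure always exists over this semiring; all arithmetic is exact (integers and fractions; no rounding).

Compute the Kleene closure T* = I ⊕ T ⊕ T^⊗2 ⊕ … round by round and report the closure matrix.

D(0):
  [∞, -∞, -∞, 79, -∞, 18]
  [-∞, ∞, -∞, 9, 84, -∞]
  [45, 87, ∞, -∞, 17, 52]
  [-∞, 11, -∞, ∞, -∞, -∞]
  [-∞, 52, -∞, -∞, ∞, -∞]
  [-∞, -∞, 50, 36, 95, ∞]
D(1):
  [∞, -∞, -∞, 79, -∞, 18]
  [-∞, ∞, -∞, 9, 84, -∞]
  [45, 87, ∞, 45, 17, 52]
  [-∞, 11, -∞, ∞, -∞, -∞]
  [-∞, 52, -∞, -∞, ∞, -∞]
  [-∞, -∞, 50, 36, 95, ∞]
D(2):
  [∞, -∞, -∞, 79, -∞, 18]
  [-∞, ∞, -∞, 9, 84, -∞]
  [45, 87, ∞, 45, 84, 52]
  [-∞, 11, -∞, ∞, 11, -∞]
  [-∞, 52, -∞, 9, ∞, -∞]
  [-∞, -∞, 50, 36, 95, ∞]
D(3):
  [∞, -∞, -∞, 79, -∞, 18]
  [-∞, ∞, -∞, 9, 84, -∞]
  [45, 87, ∞, 45, 84, 52]
  [-∞, 11, -∞, ∞, 11, -∞]
  [-∞, 52, -∞, 9, ∞, -∞]
  [45, 50, 50, 45, 95, ∞]
D(4):
  [∞, 11, -∞, 79, 11, 18]
  [-∞, ∞, -∞, 9, 84, -∞]
  [45, 87, ∞, 45, 84, 52]
  [-∞, 11, -∞, ∞, 11, -∞]
  [-∞, 52, -∞, 9, ∞, -∞]
  [45, 50, 50, 45, 95, ∞]
D(5):
  [∞, 11, -∞, 79, 11, 18]
  [-∞, ∞, -∞, 9, 84, -∞]
  [45, 87, ∞, 45, 84, 52]
  [-∞, 11, -∞, ∞, 11, -∞]
  [-∞, 52, -∞, 9, ∞, -∞]
  [45, 52, 50, 45, 95, ∞]
D(6):
  [∞, 18, 18, 79, 18, 18]
  [-∞, ∞, -∞, 9, 84, -∞]
  [45, 87, ∞, 45, 84, 52]
  [-∞, 11, -∞, ∞, 11, -∞]
  [-∞, 52, -∞, 9, ∞, -∞]
  [45, 52, 50, 45, 95, ∞]
Answer: T* = [[∞, 18, 18, 79, 18, 18], [-∞, ∞, -∞, 9, 84, -∞], [45, 87, ∞, 45, 84, 52], [-∞, 11, -∞, ∞, 11, -∞], [-∞, 52, -∞, 9, ∞, -∞], [45, 52, 50, 45, 95, ∞]]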